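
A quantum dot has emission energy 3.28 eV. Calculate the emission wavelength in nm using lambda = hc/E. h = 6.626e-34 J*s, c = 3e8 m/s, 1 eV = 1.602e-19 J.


Convert energy: E = 3.28 eV = 3.28 * 1.602e-19 = 5.25456e-19 J
lambda = h*c / E = 6.626e-34 * 3e8 / 5.25456e-19
lambda = 3.783e-07 m = 378.3 nm

378.3


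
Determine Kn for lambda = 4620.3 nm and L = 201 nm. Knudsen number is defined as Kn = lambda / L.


Knudsen number Kn = lambda / L
Kn = 4620.3 / 201
Kn = 22.9866

22.9866


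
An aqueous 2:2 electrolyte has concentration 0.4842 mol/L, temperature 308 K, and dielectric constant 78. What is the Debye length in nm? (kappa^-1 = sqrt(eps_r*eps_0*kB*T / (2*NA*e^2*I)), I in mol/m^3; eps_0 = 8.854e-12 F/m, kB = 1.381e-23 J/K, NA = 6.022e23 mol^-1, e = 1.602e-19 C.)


Ionic strength I = 0.4842 * 2^2 * 1000 = 1936.8 mol/m^3
kappa^-1 = sqrt(78 * 8.854e-12 * 1.381e-23 * 308 / (2 * 6.022e23 * (1.602e-19)^2 * 1936.8))
kappa^-1 = 0.222 nm

0.222


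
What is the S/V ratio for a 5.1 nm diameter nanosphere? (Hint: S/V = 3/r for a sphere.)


Radius r = 5.1/2 = 2.55 nm
S/V = 3 / r = 3 / 2.55
S/V = 1.1765 nm^-1

1.1765


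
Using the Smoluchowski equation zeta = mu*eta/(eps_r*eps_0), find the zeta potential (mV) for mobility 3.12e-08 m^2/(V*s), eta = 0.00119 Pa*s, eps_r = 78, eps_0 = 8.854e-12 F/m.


Smoluchowski equation: zeta = mu * eta / (eps_r * eps_0)
zeta = 3.12e-08 * 0.00119 / (78 * 8.854e-12)
zeta = 0.053761 V = 53.76 mV

53.76


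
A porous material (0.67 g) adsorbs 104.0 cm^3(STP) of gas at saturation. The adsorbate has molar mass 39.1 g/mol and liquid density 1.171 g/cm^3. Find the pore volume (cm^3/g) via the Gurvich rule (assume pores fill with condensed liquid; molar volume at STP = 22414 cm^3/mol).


Moles adsorbed n = V_ads / 22414 = 104.0 / 22414 = 4.639957e-03 mol
Liquid volume V_liq = n * M / rho_liq = 4.639957e-03 * 39.1 / 1.171 = 0.15493 cm^3
Specific pore volume V_pore = V_liq / m_sample = 0.15493 / 0.67
V_pore = 0.2312 cm^3/g

0.2312


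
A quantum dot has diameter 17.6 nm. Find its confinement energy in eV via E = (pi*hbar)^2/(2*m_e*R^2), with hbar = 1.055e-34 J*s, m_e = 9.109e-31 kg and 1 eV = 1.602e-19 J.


Radius R = 17.6/2 = 8.8 nm = 8.8e-09 m
E = (pi * 1.055e-34)^2 / (2 * 9.109e-31 * (8.8e-09)^2)
E(J) = 7.78643e-22
E = E(J) / 1.602e-19 = 0.0049 eV

0.0049


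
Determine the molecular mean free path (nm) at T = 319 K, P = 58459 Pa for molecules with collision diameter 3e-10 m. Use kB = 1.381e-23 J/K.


Mean free path: lambda = kB*T / (sqrt(2) * pi * d^2 * P)
lambda = 1.381e-23 * 319 / (sqrt(2) * pi * (3e-10)^2 * 58459)
lambda = 1.88463e-07 m
lambda = 188.46 nm

188.46


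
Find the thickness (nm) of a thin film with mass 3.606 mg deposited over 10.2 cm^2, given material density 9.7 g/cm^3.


Convert: m = 3.606 mg = 3.6060e-06 kg, A = 10.2 cm^2 = 1.0200e-03 m^2, rho = 9.7 g/cm^3 = 9700 kg/m^3
t = m / (A * rho)
t = 3.6060e-06 / (1.0200e-03 * 9700)
t = 3.6446e-07 m = 364.5 nm

364.5


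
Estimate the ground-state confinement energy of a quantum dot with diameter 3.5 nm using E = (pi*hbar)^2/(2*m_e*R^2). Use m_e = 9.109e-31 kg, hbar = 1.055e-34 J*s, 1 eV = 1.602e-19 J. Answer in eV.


Radius R = 3.5/2 = 1.75 nm = 1.75e-09 m
E = (pi * 1.055e-34)^2 / (2 * 9.109e-31 * (1.75e-09)^2)
E(J) = 1.96892e-20
E = E(J) / 1.602e-19 = 0.1229 eV

0.1229


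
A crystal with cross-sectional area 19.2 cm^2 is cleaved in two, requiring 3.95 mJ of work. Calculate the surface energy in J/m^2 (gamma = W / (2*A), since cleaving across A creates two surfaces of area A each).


Convert: A = 19.2 cm^2 = 0.00192 m^2, W = 3.95 mJ = 0.00395 J
Cleaving exposes two faces of area A, so total new surface = 2*A and gamma = W / (2*A)
gamma = 0.00395 / (2 * 0.00192)
gamma = 1.029 J/m^2

1.029


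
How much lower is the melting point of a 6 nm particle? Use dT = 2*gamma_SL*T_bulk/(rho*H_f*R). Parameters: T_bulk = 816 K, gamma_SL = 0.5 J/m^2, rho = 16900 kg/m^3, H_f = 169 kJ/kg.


Radius R = 6/2 = 3 nm = 3e-09 m
Convert H_f = 169 kJ/kg = 169000 J/kg
dT = 2 * gamma_SL * T_bulk / (rho * H_f * R)
dT = 2 * 0.5 * 816 / (16900 * 169000 * 3e-09)
dT = 95.2 K

95.2


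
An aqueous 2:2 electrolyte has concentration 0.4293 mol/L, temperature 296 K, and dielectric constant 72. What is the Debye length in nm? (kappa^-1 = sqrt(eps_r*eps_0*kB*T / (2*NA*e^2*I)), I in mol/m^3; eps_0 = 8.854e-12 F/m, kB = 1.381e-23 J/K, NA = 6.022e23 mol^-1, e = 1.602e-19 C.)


Ionic strength I = 0.4293 * 2^2 * 1000 = 1717.2 mol/m^3
kappa^-1 = sqrt(72 * 8.854e-12 * 1.381e-23 * 296 / (2 * 6.022e23 * (1.602e-19)^2 * 1717.2))
kappa^-1 = 0.222 nm

0.222


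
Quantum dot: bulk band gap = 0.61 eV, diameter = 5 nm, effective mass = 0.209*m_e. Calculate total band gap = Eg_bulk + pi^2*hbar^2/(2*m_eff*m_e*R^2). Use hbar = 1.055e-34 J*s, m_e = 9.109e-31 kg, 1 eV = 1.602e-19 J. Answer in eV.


Radius R = 5/2 nm = 2.5e-09 m
Confinement energy dE = pi^2 * hbar^2 / (2 * m_eff * m_e * R^2)
dE = pi^2 * (1.055e-34)^2 / (2 * 0.209 * 9.109e-31 * (2.5e-09)^2) J, divided by 1.602e-19 J/eV
dE = 0.2881 eV
Total band gap = E_g(bulk) + dE = 0.61 + 0.2881 = 0.8981 eV

0.8981


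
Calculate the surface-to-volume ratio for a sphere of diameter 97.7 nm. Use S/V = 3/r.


Radius r = 97.7/2 = 48.85 nm
S/V = 3 / r = 3 / 48.85
S/V = 0.0614 nm^-1

0.0614


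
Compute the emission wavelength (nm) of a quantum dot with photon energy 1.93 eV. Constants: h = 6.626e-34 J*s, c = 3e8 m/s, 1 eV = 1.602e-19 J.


Convert energy: E = 1.93 eV = 1.93 * 1.602e-19 = 3.09186e-19 J
lambda = h*c / E = 6.626e-34 * 3e8 / 3.09186e-19
lambda = 6.42914e-07 m = 642.9 nm

642.9


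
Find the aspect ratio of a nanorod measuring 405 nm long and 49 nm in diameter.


Aspect ratio AR = length / diameter
AR = 405 / 49
AR = 8.27

8.27


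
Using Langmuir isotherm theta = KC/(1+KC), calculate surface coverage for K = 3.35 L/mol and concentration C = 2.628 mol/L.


Langmuir isotherm: theta = K*C / (1 + K*C)
K*C = 3.35 * 2.628 = 8.8038
theta = 8.8038 / (1 + 8.8038) = 8.8038 / 9.8038
theta = 0.898

0.898


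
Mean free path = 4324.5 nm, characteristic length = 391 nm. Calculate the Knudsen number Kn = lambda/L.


Knudsen number Kn = lambda / L
Kn = 4324.5 / 391
Kn = 11.0601

11.0601


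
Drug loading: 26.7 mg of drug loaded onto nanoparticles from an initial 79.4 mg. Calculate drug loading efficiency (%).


Drug loading efficiency = (drug loaded / drug initial) * 100
DLE = 26.7 / 79.4 * 100
DLE = 0.3363 * 100
DLE = 33.63%

33.63


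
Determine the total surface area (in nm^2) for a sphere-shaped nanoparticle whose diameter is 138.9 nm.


Radius r = 138.9/2 = 69.45 nm
Surface area SA = 4 * pi * r^2
SA = 4 * pi * (69.45)^2
SA = 60611.41 nm^2

60611.41


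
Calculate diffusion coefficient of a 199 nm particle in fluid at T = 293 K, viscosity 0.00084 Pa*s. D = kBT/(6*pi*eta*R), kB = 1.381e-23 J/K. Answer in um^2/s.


Radius R = 199/2 = 99.5 nm = 9.95e-08 m
D = kB*T / (6*pi*eta*R)
D = 1.381e-23 * 293 / (6 * pi * 0.00084 * 9.95e-08)
D = 2.56837e-12 m^2/s = 2.568 um^2/s

2.568


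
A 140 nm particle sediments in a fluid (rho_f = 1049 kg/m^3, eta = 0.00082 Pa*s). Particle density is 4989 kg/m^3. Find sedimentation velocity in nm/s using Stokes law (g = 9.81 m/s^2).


Radius R = 140/2 nm = 7e-08 m
Density difference = 4989 - 1049 = 3940 kg/m^3
v = 2 * R^2 * (rho_p - rho_f) * g / (9 * eta)
v = 2 * (7e-08)^2 * 3940 * 9.81 / (9 * 0.00082)
v = 5.13257e-08 m/s = 51.3257 nm/s

51.3257


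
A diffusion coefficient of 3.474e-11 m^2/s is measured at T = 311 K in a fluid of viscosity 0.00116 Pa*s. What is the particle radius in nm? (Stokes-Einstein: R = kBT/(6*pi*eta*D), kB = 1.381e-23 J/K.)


Stokes-Einstein: R = kB*T / (6*pi*eta*D)
R = 1.381e-23 * 311 / (6 * pi * 0.00116 * 3.474e-11)
R = 5.65412e-09 m = 5.65 nm

5.65


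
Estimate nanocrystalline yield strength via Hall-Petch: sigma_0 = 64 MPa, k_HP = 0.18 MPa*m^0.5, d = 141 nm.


d = 141 nm = 1.41e-07 m
sqrt(d) = 0.0003754997
Hall-Petch contribution = k / sqrt(d) = 0.18 / 0.0003754997 = 479.4 MPa
sigma = sigma_0 + k/sqrt(d) = 64 + 479.4 = 543.4 MPa

543.4


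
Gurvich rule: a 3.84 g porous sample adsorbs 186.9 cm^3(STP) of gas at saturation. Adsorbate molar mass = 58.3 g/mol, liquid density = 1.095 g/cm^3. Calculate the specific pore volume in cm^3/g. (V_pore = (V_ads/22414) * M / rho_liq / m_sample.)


Moles adsorbed n = V_ads / 22414 = 186.9 / 22414 = 8.338538e-03 mol
Liquid volume V_liq = n * M / rho_liq = 8.338538e-03 * 58.3 / 1.095 = 0.44396 cm^3
Specific pore volume V_pore = V_liq / m_sample = 0.44396 / 3.84
V_pore = 0.1156 cm^3/g

0.1156


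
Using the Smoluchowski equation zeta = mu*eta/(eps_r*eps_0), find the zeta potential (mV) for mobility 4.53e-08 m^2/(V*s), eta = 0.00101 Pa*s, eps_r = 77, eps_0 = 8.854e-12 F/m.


Smoluchowski equation: zeta = mu * eta / (eps_r * eps_0)
zeta = 4.53e-08 * 0.00101 / (77 * 8.854e-12)
zeta = 0.06711 V = 67.11 mV

67.11


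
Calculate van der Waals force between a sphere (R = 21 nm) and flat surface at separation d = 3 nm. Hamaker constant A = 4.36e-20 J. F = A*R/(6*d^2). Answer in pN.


Convert to SI: R = 21 nm = 2.1e-08 m, d = 3 nm = 3e-09 m
F = A * R / (6 * d^2)
F = 4.36e-20 * 2.1e-08 / (6 * (3e-09)^2)
F = 1.69556e-11 N = 16.956 pN

16.956


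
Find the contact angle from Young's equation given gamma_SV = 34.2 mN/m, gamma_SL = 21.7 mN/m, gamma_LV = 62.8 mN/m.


cos(theta) = (gamma_SV - gamma_SL) / gamma_LV
cos(theta) = (34.2 - 21.7) / 62.8
cos(theta) = 0.199045
theta = arccos(0.199045) = 78.52 degrees

78.52


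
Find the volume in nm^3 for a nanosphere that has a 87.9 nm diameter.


Radius r = 87.9/2 = 43.95 nm
Volume V = (4/3) * pi * r^3
V = (4/3) * pi * (43.95)^3
V = 355602.86 nm^3

355602.86


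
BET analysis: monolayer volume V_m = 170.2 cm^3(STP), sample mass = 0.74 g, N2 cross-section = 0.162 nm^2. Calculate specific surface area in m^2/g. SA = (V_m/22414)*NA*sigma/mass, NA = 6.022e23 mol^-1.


Number of moles in monolayer = V_m / 22414 = 170.2 / 22414 = 0.00759347
Number of molecules = moles * NA = 0.00759347 * 6.022e23
SA = molecules * sigma / mass
SA = (170.2 / 22414) * 6.022e23 * 0.162e-18 / 0.74
SA = 1001.1 m^2/g

1001.1


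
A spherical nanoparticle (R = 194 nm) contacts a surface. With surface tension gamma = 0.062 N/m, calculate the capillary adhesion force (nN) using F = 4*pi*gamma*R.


Convert radius: R = 194 nm = 1.94e-07 m
F = 4 * pi * gamma * R
F = 4 * pi * 0.062 * 1.94e-07
F = 1.51148e-07 N = 151.1483 nN

151.1483


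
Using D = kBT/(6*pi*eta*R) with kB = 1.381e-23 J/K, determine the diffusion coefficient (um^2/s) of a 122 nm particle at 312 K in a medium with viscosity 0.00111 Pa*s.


Radius R = 122/2 = 61 nm = 6.1e-08 m
D = kB*T / (6*pi*eta*R)
D = 1.381e-23 * 312 / (6 * pi * 0.00111 * 6.1e-08)
D = 3.37594e-12 m^2/s = 3.376 um^2/s

3.376


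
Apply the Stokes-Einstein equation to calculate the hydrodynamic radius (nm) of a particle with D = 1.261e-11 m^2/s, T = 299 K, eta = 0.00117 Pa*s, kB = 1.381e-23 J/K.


Stokes-Einstein: R = kB*T / (6*pi*eta*D)
R = 1.381e-23 * 299 / (6 * pi * 0.00117 * 1.261e-11)
R = 1.48478e-08 m = 14.85 nm

14.85


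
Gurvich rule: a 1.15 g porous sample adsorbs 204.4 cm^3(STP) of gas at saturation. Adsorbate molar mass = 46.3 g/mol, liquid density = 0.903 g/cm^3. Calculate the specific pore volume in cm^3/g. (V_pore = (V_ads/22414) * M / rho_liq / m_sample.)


Moles adsorbed n = V_ads / 22414 = 204.4 / 22414 = 9.119300e-03 mol
Liquid volume V_liq = n * M / rho_liq = 9.119300e-03 * 46.3 / 0.903 = 0.46758 cm^3
Specific pore volume V_pore = V_liq / m_sample = 0.46758 / 1.15
V_pore = 0.4066 cm^3/g

0.4066


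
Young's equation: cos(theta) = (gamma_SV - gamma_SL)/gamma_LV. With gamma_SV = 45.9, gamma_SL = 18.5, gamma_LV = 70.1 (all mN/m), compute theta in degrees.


cos(theta) = (gamma_SV - gamma_SL) / gamma_LV
cos(theta) = (45.9 - 18.5) / 70.1
cos(theta) = 0.39087
theta = arccos(0.39087) = 66.99 degrees

66.99


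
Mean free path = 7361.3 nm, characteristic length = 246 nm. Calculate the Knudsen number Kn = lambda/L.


Knudsen number Kn = lambda / L
Kn = 7361.3 / 246
Kn = 29.924

29.924


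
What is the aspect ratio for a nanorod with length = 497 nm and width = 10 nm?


Aspect ratio AR = length / diameter
AR = 497 / 10
AR = 49.7

49.7


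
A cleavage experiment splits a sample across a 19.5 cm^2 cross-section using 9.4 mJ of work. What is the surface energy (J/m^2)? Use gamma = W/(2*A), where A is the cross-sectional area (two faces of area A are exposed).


Convert: A = 19.5 cm^2 = 0.00195 m^2, W = 9.4 mJ = 0.0094 J
Cleaving exposes two faces of area A, so total new surface = 2*A and gamma = W / (2*A)
gamma = 0.0094 / (2 * 0.00195)
gamma = 2.41 J/m^2

2.41


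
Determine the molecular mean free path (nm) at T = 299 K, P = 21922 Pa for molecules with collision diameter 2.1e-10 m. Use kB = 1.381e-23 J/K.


Mean free path: lambda = kB*T / (sqrt(2) * pi * d^2 * P)
lambda = 1.381e-23 * 299 / (sqrt(2) * pi * (2.1e-10)^2 * 21922)
lambda = 9.61349e-07 m
lambda = 961.35 nm

961.35


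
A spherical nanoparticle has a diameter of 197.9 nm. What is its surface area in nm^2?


Radius r = 197.9/2 = 98.95 nm
Surface area SA = 4 * pi * r^2
SA = 4 * pi * (98.95)^2
SA = 123038.62 nm^2

123038.62


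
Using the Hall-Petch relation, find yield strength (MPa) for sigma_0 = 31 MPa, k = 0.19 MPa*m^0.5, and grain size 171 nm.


d = 171 nm = 1.71e-07 m
sqrt(d) = 0.0004135215
Hall-Petch contribution = k / sqrt(d) = 0.19 / 0.0004135215 = 459.5 MPa
sigma = sigma_0 + k/sqrt(d) = 31 + 459.5 = 490.5 MPa

490.5


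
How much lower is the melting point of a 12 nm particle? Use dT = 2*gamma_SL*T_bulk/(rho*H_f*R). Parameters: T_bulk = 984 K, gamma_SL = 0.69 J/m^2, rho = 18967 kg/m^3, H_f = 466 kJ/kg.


Radius R = 12/2 = 6 nm = 6e-09 m
Convert H_f = 466 kJ/kg = 466000 J/kg
dT = 2 * gamma_SL * T_bulk / (rho * H_f * R)
dT = 2 * 0.69 * 984 / (18967 * 466000 * 6e-09)
dT = 25.6 K

25.6


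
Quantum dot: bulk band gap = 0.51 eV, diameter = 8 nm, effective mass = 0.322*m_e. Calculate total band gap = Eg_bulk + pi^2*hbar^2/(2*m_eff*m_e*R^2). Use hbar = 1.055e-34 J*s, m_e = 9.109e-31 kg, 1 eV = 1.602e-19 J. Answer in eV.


Radius R = 8/2 nm = 4e-09 m
Confinement energy dE = pi^2 * hbar^2 / (2 * m_eff * m_e * R^2)
dE = pi^2 * (1.055e-34)^2 / (2 * 0.322 * 9.109e-31 * (4e-09)^2) J, divided by 1.602e-19 J/eV
dE = 0.0731 eV
Total band gap = E_g(bulk) + dE = 0.51 + 0.0731 = 0.5831 eV

0.5831


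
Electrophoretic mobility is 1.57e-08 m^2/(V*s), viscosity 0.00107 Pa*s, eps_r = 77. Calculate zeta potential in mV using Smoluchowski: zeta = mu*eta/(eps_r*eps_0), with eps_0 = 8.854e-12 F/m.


Smoluchowski equation: zeta = mu * eta / (eps_r * eps_0)
zeta = 1.57e-08 * 0.00107 / (77 * 8.854e-12)
zeta = 0.024641 V = 24.64 mV

24.64


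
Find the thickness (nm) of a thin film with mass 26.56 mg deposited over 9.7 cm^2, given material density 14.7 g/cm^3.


Convert: m = 26.56 mg = 2.6560e-05 kg, A = 9.7 cm^2 = 9.7000e-04 m^2, rho = 14.7 g/cm^3 = 14700 kg/m^3
t = m / (A * rho)
t = 2.6560e-05 / (9.7000e-04 * 14700)
t = 1.8627e-06 m = 1862.7 nm

1862.7


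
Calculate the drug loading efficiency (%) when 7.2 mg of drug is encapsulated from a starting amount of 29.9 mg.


Drug loading efficiency = (drug loaded / drug initial) * 100
DLE = 7.2 / 29.9 * 100
DLE = 0.2408 * 100
DLE = 24.08%

24.08


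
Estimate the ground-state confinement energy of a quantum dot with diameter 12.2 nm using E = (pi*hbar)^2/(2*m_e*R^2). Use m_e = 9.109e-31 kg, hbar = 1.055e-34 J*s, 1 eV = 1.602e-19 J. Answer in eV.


Radius R = 12.2/2 = 6.1 nm = 6.1e-09 m
E = (pi * 1.055e-34)^2 / (2 * 9.109e-31 * (6.1e-09)^2)
E(J) = 1.62048e-21
E = E(J) / 1.602e-19 = 0.0101 eV

0.0101


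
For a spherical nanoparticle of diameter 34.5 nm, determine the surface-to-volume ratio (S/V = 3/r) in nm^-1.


Radius r = 34.5/2 = 17.25 nm
S/V = 3 / r = 3 / 17.25
S/V = 0.1739 nm^-1

0.1739


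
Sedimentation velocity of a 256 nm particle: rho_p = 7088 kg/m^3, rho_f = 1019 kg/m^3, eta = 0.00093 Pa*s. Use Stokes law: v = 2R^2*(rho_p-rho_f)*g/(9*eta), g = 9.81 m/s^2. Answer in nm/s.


Radius R = 256/2 nm = 1.28e-07 m
Density difference = 7088 - 1019 = 6069 kg/m^3
v = 2 * R^2 * (rho_p - rho_f) * g / (9 * eta)
v = 2 * (1.28e-07)^2 * 6069 * 9.81 / (9 * 0.00093)
v = 2.33083e-07 m/s = 233.083 nm/s

233.083


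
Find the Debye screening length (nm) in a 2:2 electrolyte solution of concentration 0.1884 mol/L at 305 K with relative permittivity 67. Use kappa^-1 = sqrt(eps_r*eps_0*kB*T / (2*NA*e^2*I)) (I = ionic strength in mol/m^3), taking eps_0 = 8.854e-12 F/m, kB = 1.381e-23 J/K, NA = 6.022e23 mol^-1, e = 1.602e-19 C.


Ionic strength I = 0.1884 * 2^2 * 1000 = 753.6 mol/m^3
kappa^-1 = sqrt(67 * 8.854e-12 * 1.381e-23 * 305 / (2 * 6.022e23 * (1.602e-19)^2 * 753.6))
kappa^-1 = 0.328 nm

0.328


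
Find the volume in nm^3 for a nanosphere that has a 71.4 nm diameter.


Radius r = 71.4/2 = 35.7 nm
Volume V = (4/3) * pi * r^3
V = (4/3) * pi * (35.7)^3
V = 190586.99 nm^3

190586.99


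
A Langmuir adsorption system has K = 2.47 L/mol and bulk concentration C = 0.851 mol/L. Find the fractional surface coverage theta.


Langmuir isotherm: theta = K*C / (1 + K*C)
K*C = 2.47 * 0.851 = 2.10197
theta = 2.10197 / (1 + 2.10197) = 2.10197 / 3.10197
theta = 0.6776

0.6776


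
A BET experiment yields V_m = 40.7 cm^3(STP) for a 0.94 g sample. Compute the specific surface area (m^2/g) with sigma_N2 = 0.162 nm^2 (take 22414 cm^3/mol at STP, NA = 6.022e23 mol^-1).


Number of moles in monolayer = V_m / 22414 = 40.7 / 22414 = 0.00181583
Number of molecules = moles * NA = 0.00181583 * 6.022e23
SA = molecules * sigma / mass
SA = (40.7 / 22414) * 6.022e23 * 0.162e-18 / 0.94
SA = 188.5 m^2/g

188.5


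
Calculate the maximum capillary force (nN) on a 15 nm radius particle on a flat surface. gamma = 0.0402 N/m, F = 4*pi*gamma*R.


Convert radius: R = 15 nm = 1.5e-08 m
F = 4 * pi * gamma * R
F = 4 * pi * 0.0402 * 1.5e-08
F = 7.57752e-09 N = 7.5775 nN

7.5775


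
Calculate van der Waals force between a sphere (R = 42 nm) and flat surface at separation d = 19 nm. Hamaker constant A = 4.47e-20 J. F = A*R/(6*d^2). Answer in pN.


Convert to SI: R = 42 nm = 4.2e-08 m, d = 19 nm = 1.9e-08 m
F = A * R / (6 * d^2)
F = 4.47e-20 * 4.2e-08 / (6 * (1.9e-08)^2)
F = 8.66759e-13 N = 0.867 pN

0.867


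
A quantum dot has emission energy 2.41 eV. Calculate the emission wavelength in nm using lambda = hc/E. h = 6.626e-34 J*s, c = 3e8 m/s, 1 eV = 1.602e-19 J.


Convert energy: E = 2.41 eV = 2.41 * 1.602e-19 = 3.86082e-19 J
lambda = h*c / E = 6.626e-34 * 3e8 / 3.86082e-19
lambda = 5.14865e-07 m = 514.9 nm

514.9


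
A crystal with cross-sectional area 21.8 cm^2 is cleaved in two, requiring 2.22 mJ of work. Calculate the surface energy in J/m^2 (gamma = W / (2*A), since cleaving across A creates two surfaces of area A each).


Convert: A = 21.8 cm^2 = 0.00218 m^2, W = 2.22 mJ = 0.00222 J
Cleaving exposes two faces of area A, so total new surface = 2*A and gamma = W / (2*A)
gamma = 0.00222 / (2 * 0.00218)
gamma = 0.509 J/m^2

0.509


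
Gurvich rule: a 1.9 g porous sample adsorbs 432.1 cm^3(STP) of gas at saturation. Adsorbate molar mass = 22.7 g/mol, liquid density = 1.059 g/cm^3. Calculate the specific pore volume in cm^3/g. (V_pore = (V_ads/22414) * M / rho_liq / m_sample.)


Moles adsorbed n = V_ads / 22414 = 432.1 / 22414 = 1.927813e-02 mol
Liquid volume V_liq = n * M / rho_liq = 1.927813e-02 * 22.7 / 1.059 = 0.41323 cm^3
Specific pore volume V_pore = V_liq / m_sample = 0.41323 / 1.9
V_pore = 0.2175 cm^3/g

0.2175


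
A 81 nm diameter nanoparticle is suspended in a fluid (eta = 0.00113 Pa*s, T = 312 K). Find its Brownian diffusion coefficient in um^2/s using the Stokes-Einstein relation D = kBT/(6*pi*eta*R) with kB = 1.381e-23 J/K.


Radius R = 81/2 = 40.5 nm = 4.05e-08 m
D = kB*T / (6*pi*eta*R)
D = 1.381e-23 * 312 / (6 * pi * 0.00113 * 4.05e-08)
D = 4.99475e-12 m^2/s = 4.995 um^2/s

4.995


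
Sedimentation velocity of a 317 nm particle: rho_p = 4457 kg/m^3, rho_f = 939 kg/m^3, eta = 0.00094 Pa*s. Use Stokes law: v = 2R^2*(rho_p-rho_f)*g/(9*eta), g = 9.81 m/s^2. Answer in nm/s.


Radius R = 317/2 nm = 1.585e-07 m
Density difference = 4457 - 939 = 3518 kg/m^3
v = 2 * R^2 * (rho_p - rho_f) * g / (9 * eta)
v = 2 * (1.585e-07)^2 * 3518 * 9.81 / (9 * 0.00094)
v = 2.04967e-07 m/s = 204.9666 nm/s

204.9666


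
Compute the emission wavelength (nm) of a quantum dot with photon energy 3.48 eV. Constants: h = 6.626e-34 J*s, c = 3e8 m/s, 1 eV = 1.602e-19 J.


Convert energy: E = 3.48 eV = 3.48 * 1.602e-19 = 5.57496e-19 J
lambda = h*c / E = 6.626e-34 * 3e8 / 5.57496e-19
lambda = 3.56559e-07 m = 356.6 nm

356.6


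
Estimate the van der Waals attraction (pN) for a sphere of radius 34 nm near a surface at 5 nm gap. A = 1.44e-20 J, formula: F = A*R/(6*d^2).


Convert to SI: R = 34 nm = 3.4e-08 m, d = 5 nm = 5e-09 m
F = A * R / (6 * d^2)
F = 1.44e-20 * 3.4e-08 / (6 * (5e-09)^2)
F = 3.264e-12 N = 3.264 pN

3.264


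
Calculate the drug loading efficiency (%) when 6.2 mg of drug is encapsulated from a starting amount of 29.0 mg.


Drug loading efficiency = (drug loaded / drug initial) * 100
DLE = 6.2 / 29.0 * 100
DLE = 0.2138 * 100
DLE = 21.38%

21.38


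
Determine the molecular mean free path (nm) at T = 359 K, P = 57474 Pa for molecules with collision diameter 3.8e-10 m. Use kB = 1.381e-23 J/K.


Mean free path: lambda = kB*T / (sqrt(2) * pi * d^2 * P)
lambda = 1.381e-23 * 359 / (sqrt(2) * pi * (3.8e-10)^2 * 57474)
lambda = 1.34457e-07 m
lambda = 134.46 nm

134.46


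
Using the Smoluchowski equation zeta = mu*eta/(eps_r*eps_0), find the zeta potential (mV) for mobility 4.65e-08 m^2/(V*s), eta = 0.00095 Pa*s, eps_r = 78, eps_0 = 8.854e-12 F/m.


Smoluchowski equation: zeta = mu * eta / (eps_r * eps_0)
zeta = 4.65e-08 * 0.00095 / (78 * 8.854e-12)
zeta = 0.063965 V = 63.97 mV

63.97


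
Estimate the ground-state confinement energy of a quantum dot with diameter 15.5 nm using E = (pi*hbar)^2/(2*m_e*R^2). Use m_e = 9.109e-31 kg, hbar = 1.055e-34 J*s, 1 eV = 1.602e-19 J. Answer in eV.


Radius R = 15.5/2 = 7.75 nm = 7.75e-09 m
E = (pi * 1.055e-34)^2 / (2 * 9.109e-31 * (7.75e-09)^2)
E(J) = 1.00392e-21
E = E(J) / 1.602e-19 = 0.0063 eV

0.0063


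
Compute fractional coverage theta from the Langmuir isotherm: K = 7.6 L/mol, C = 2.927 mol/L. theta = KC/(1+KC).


Langmuir isotherm: theta = K*C / (1 + K*C)
K*C = 7.6 * 2.927 = 22.2452
theta = 22.2452 / (1 + 22.2452) = 22.2452 / 23.2452
theta = 0.957

0.957


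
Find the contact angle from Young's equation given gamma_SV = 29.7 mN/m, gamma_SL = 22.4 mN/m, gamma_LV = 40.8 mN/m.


cos(theta) = (gamma_SV - gamma_SL) / gamma_LV
cos(theta) = (29.7 - 22.4) / 40.8
cos(theta) = 0.178922
theta = arccos(0.178922) = 79.69 degrees

79.69


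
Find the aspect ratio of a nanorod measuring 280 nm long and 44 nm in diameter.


Aspect ratio AR = length / diameter
AR = 280 / 44
AR = 6.36

6.36


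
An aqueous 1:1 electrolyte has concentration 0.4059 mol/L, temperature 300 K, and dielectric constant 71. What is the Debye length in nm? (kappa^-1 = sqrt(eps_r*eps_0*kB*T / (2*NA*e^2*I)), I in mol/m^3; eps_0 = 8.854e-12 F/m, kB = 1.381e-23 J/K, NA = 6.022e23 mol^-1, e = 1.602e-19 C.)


Ionic strength I = 0.4059 * 1^2 * 1000 = 405.9 mol/m^3
kappa^-1 = sqrt(71 * 8.854e-12 * 1.381e-23 * 300 / (2 * 6.022e23 * (1.602e-19)^2 * 405.9))
kappa^-1 = 0.456 nm

0.456


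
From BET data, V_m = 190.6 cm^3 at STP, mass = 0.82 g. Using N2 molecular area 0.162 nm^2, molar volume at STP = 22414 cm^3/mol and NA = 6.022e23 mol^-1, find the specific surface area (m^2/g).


Number of moles in monolayer = V_m / 22414 = 190.6 / 22414 = 0.00850361
Number of molecules = moles * NA = 0.00850361 * 6.022e23
SA = molecules * sigma / mass
SA = (190.6 / 22414) * 6.022e23 * 0.162e-18 / 0.82
SA = 1011.7 m^2/g

1011.7


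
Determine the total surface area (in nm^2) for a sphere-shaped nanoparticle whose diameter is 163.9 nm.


Radius r = 163.9/2 = 81.95 nm
Surface area SA = 4 * pi * r^2
SA = 4 * pi * (81.95)^2
SA = 84393.26 nm^2

84393.26


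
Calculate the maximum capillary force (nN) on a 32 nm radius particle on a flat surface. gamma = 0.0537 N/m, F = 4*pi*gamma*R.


Convert radius: R = 32 nm = 3.2e-08 m
F = 4 * pi * gamma * R
F = 4 * pi * 0.0537 * 3.2e-08
F = 2.15941e-08 N = 21.5941 nN

21.5941


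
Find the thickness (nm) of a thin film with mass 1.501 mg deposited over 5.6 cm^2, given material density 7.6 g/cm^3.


Convert: m = 1.501 mg = 1.5010e-06 kg, A = 5.6 cm^2 = 5.6000e-04 m^2, rho = 7.6 g/cm^3 = 7600 kg/m^3
t = m / (A * rho)
t = 1.5010e-06 / (5.6000e-04 * 7600)
t = 3.5268e-07 m = 352.7 nm

352.7


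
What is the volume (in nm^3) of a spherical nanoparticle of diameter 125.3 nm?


Radius r = 125.3/2 = 62.65 nm
Volume V = (4/3) * pi * r^3
V = (4/3) * pi * (62.65)^3
V = 1030034.65 nm^3

1030034.65


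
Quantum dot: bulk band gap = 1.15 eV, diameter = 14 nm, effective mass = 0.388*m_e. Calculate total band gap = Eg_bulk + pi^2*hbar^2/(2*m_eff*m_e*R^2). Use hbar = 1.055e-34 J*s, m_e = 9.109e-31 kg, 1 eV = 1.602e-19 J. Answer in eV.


Radius R = 14/2 nm = 7e-09 m
Confinement energy dE = pi^2 * hbar^2 / (2 * m_eff * m_e * R^2)
dE = pi^2 * (1.055e-34)^2 / (2 * 0.388 * 9.109e-31 * (7e-09)^2) J, divided by 1.602e-19 J/eV
dE = 0.0198 eV
Total band gap = E_g(bulk) + dE = 1.15 + 0.0198 = 1.1698 eV

1.1698


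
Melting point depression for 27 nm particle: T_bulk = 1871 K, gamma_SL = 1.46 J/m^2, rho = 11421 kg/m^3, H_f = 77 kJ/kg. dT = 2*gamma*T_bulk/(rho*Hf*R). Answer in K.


Radius R = 27/2 = 13.5 nm = 1.35e-08 m
Convert H_f = 77 kJ/kg = 77000 J/kg
dT = 2 * gamma_SL * T_bulk / (rho * H_f * R)
dT = 2 * 1.46 * 1871 / (11421 * 77000 * 1.35e-08)
dT = 460.2 K

460.2


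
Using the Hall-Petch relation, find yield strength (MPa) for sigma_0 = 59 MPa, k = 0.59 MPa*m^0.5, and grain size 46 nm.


d = 46 nm = 4.6e-08 m
sqrt(d) = 0.0002144761
Hall-Petch contribution = k / sqrt(d) = 0.59 / 0.0002144761 = 2750.9 MPa
sigma = sigma_0 + k/sqrt(d) = 59 + 2750.9 = 2809.9 MPa

2809.9


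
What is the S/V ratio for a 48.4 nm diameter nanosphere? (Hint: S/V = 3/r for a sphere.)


Radius r = 48.4/2 = 24.2 nm
S/V = 3 / r = 3 / 24.2
S/V = 0.124 nm^-1

0.124


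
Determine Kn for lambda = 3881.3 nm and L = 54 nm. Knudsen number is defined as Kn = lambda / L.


Knudsen number Kn = lambda / L
Kn = 3881.3 / 54
Kn = 71.8759

71.8759


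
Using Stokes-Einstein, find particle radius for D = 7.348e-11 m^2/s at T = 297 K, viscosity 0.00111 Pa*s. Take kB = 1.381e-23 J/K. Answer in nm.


Stokes-Einstein: R = kB*T / (6*pi*eta*D)
R = 1.381e-23 * 297 / (6 * pi * 0.00111 * 7.348e-11)
R = 2.66782e-09 m = 2.67 nm

2.67


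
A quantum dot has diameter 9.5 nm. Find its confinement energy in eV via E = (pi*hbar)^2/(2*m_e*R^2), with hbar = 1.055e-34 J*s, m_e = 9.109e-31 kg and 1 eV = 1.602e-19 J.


Radius R = 9.5/2 = 4.75 nm = 4.75e-09 m
E = (pi * 1.055e-34)^2 / (2 * 9.109e-31 * (4.75e-09)^2)
E(J) = 2.67249e-21
E = E(J) / 1.602e-19 = 0.0167 eV

0.0167


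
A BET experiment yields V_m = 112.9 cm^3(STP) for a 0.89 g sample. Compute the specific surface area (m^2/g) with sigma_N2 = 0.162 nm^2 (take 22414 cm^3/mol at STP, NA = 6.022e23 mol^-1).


Number of moles in monolayer = V_m / 22414 = 112.9 / 22414 = 0.00503703
Number of molecules = moles * NA = 0.00503703 * 6.022e23
SA = molecules * sigma / mass
SA = (112.9 / 22414) * 6.022e23 * 0.162e-18 / 0.89
SA = 552.1 m^2/g

552.1


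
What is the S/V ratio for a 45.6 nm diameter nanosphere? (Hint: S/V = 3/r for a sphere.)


Radius r = 45.6/2 = 22.8 nm
S/V = 3 / r = 3 / 22.8
S/V = 0.1316 nm^-1

0.1316


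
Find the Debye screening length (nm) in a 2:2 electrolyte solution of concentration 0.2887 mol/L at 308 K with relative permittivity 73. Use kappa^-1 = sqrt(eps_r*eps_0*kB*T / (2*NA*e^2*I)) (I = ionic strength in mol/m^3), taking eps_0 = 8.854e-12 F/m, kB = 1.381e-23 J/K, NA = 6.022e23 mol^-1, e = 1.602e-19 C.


Ionic strength I = 0.2887 * 2^2 * 1000 = 1154.8 mol/m^3
kappa^-1 = sqrt(73 * 8.854e-12 * 1.381e-23 * 308 / (2 * 6.022e23 * (1.602e-19)^2 * 1154.8))
kappa^-1 = 0.278 nm

0.278


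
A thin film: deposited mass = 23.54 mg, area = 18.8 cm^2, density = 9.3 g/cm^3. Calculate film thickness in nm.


Convert: m = 23.54 mg = 2.3540e-05 kg, A = 18.8 cm^2 = 1.8800e-03 m^2, rho = 9.3 g/cm^3 = 9300 kg/m^3
t = m / (A * rho)
t = 2.3540e-05 / (1.8800e-03 * 9300)
t = 1.3464e-06 m = 1346.4 nm

1346.4


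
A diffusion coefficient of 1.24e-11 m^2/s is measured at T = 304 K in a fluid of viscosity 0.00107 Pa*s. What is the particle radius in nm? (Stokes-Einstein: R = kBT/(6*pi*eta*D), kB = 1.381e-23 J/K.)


Stokes-Einstein: R = kB*T / (6*pi*eta*D)
R = 1.381e-23 * 304 / (6 * pi * 0.00107 * 1.24e-11)
R = 1.67865e-08 m = 16.79 nm

16.79


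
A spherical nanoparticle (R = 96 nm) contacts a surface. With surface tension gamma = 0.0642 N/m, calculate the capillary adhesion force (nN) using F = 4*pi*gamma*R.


Convert radius: R = 96 nm = 9.6e-08 m
F = 4 * pi * gamma * R
F = 4 * pi * 0.0642 * 9.6e-08
F = 7.74491e-08 N = 77.4491 nN

77.4491


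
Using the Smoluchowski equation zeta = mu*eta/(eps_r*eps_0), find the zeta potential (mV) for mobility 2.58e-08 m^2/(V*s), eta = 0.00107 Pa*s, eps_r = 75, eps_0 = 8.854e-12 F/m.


Smoluchowski equation: zeta = mu * eta / (eps_r * eps_0)
zeta = 2.58e-08 * 0.00107 / (75 * 8.854e-12)
zeta = 0.041572 V = 41.57 mV

41.57


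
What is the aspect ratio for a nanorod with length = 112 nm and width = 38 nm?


Aspect ratio AR = length / diameter
AR = 112 / 38
AR = 2.95

2.95


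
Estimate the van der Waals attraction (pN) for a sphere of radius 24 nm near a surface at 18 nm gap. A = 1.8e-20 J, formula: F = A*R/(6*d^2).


Convert to SI: R = 24 nm = 2.4e-08 m, d = 18 nm = 1.8e-08 m
F = A * R / (6 * d^2)
F = 1.8e-20 * 2.4e-08 / (6 * (1.8e-08)^2)
F = 2.22222e-13 N = 0.222 pN

0.222


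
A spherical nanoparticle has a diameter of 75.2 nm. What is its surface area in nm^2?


Radius r = 75.2/2 = 37.6 nm
Surface area SA = 4 * pi * r^2
SA = 4 * pi * (37.6)^2
SA = 17765.83 nm^2

17765.83


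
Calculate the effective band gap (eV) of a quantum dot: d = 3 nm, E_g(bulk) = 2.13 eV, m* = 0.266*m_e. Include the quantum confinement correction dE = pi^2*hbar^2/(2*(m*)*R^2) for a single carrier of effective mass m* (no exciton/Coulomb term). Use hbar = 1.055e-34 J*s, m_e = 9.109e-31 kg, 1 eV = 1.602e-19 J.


Radius R = 3/2 nm = 1.5e-09 m
Confinement energy dE = pi^2 * hbar^2 / (2 * m_eff * m_e * R^2)
dE = pi^2 * (1.055e-34)^2 / (2 * 0.266 * 9.109e-31 * (1.5e-09)^2) J, divided by 1.602e-19 J/eV
dE = 0.6289 eV
Total band gap = E_g(bulk) + dE = 2.13 + 0.6289 = 2.7589 eV

2.7589


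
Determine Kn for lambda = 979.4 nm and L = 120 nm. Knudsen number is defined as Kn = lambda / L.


Knudsen number Kn = lambda / L
Kn = 979.4 / 120
Kn = 8.1617

8.1617


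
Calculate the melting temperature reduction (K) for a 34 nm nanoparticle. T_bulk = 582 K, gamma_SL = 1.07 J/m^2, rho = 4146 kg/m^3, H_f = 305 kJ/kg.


Radius R = 34/2 = 17 nm = 1.7e-08 m
Convert H_f = 305 kJ/kg = 305000 J/kg
dT = 2 * gamma_SL * T_bulk / (rho * H_f * R)
dT = 2 * 1.07 * 582 / (4146 * 305000 * 1.7e-08)
dT = 57.9 K

57.9


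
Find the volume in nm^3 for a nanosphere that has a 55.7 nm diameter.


Radius r = 55.7/2 = 27.85 nm
Volume V = (4/3) * pi * r^3
V = (4/3) * pi * (27.85)^3
V = 90482.42 nm^3

90482.42


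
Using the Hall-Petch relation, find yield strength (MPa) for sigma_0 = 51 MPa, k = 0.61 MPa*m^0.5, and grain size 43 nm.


d = 43 nm = 4.3e-08 m
sqrt(d) = 0.0002073644
Hall-Petch contribution = k / sqrt(d) = 0.61 / 0.0002073644 = 2941.7 MPa
sigma = sigma_0 + k/sqrt(d) = 51 + 2941.7 = 2992.7 MPa

2992.7


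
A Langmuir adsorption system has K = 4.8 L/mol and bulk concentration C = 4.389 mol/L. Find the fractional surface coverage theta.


Langmuir isotherm: theta = K*C / (1 + K*C)
K*C = 4.8 * 4.389 = 21.0672
theta = 21.0672 / (1 + 21.0672) = 21.0672 / 22.0672
theta = 0.9547

0.9547


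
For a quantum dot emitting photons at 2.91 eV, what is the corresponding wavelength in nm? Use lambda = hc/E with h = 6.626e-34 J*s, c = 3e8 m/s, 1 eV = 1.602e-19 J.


Convert energy: E = 2.91 eV = 2.91 * 1.602e-19 = 4.66182e-19 J
lambda = h*c / E = 6.626e-34 * 3e8 / 4.66182e-19
lambda = 4.264e-07 m = 426.4 nm

426.4


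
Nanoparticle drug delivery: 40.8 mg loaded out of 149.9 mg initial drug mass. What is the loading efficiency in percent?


Drug loading efficiency = (drug loaded / drug initial) * 100
DLE = 40.8 / 149.9 * 100
DLE = 0.2722 * 100
DLE = 27.22%

27.22


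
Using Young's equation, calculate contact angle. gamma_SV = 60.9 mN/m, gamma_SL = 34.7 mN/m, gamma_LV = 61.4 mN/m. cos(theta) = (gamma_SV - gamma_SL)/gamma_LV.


cos(theta) = (gamma_SV - gamma_SL) / gamma_LV
cos(theta) = (60.9 - 34.7) / 61.4
cos(theta) = 0.42671
theta = arccos(0.42671) = 64.74 degrees

64.74


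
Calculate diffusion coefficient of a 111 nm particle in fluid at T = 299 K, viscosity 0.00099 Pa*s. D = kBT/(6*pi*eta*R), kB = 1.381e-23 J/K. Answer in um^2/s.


Radius R = 111/2 = 55.5 nm = 5.55e-08 m
D = kB*T / (6*pi*eta*R)
D = 1.381e-23 * 299 / (6 * pi * 0.00099 * 5.55e-08)
D = 3.9869e-12 m^2/s = 3.987 um^2/s

3.987


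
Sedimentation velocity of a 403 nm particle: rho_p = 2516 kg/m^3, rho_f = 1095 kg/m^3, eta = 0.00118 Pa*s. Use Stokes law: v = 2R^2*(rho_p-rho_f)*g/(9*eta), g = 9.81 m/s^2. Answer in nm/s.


Radius R = 403/2 nm = 2.015e-07 m
Density difference = 2516 - 1095 = 1421 kg/m^3
v = 2 * R^2 * (rho_p - rho_f) * g / (9 * eta)
v = 2 * (2.015e-07)^2 * 1421 * 9.81 / (9 * 0.00118)
v = 1.06591e-07 m/s = 106.5905 nm/s

106.5905


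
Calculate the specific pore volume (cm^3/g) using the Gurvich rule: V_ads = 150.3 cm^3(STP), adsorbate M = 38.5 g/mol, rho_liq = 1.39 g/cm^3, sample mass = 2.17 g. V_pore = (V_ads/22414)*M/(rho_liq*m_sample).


Moles adsorbed n = V_ads / 22414 = 150.3 / 22414 = 6.705630e-03 mol
Liquid volume V_liq = n * M / rho_liq = 6.705630e-03 * 38.5 / 1.39 = 0.18573 cm^3
Specific pore volume V_pore = V_liq / m_sample = 0.18573 / 2.17
V_pore = 0.0856 cm^3/g

0.0856


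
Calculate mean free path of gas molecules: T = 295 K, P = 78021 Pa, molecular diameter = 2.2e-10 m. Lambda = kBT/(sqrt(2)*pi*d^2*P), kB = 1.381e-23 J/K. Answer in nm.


Mean free path: lambda = kB*T / (sqrt(2) * pi * d^2 * P)
lambda = 1.381e-23 * 295 / (sqrt(2) * pi * (2.2e-10)^2 * 78021)
lambda = 2.42825e-07 m
lambda = 242.83 nm

242.83


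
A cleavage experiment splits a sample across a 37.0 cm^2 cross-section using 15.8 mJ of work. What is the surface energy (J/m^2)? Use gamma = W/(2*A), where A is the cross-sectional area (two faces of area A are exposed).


Convert: A = 37.0 cm^2 = 0.0037 m^2, W = 15.8 mJ = 0.0158 J
Cleaving exposes two faces of area A, so total new surface = 2*A and gamma = W / (2*A)
gamma = 0.0158 / (2 * 0.0037)
gamma = 2.135 J/m^2

2.135


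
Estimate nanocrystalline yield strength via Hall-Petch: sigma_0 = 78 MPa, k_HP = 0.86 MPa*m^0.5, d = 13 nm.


d = 13 nm = 1.3e-08 m
sqrt(d) = 0.0001140175
Hall-Petch contribution = k / sqrt(d) = 0.86 / 0.0001140175 = 7542.7 MPa
sigma = sigma_0 + k/sqrt(d) = 78 + 7542.7 = 7620.7 MPa

7620.7


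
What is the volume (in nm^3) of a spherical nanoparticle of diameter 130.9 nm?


Radius r = 130.9/2 = 65.45 nm
Volume V = (4/3) * pi * r^3
V = (4/3) * pi * (65.45)^3
V = 1174404.11 nm^3

1174404.11


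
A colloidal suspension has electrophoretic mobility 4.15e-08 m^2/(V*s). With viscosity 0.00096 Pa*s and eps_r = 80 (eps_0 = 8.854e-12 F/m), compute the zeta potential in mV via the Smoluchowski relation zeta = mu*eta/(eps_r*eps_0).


Smoluchowski equation: zeta = mu * eta / (eps_r * eps_0)
zeta = 4.15e-08 * 0.00096 / (80 * 8.854e-12)
zeta = 0.056246 V = 56.25 mV

56.25


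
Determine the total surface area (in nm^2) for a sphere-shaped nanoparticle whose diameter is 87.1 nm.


Radius r = 87.1/2 = 43.55 nm
Surface area SA = 4 * pi * r^2
SA = 4 * pi * (43.55)^2
SA = 23833.41 nm^2

23833.41


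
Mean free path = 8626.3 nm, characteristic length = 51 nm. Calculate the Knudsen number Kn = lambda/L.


Knudsen number Kn = lambda / L
Kn = 8626.3 / 51
Kn = 169.1431

169.1431


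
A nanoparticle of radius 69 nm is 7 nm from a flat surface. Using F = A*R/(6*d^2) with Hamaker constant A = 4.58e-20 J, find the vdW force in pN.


Convert to SI: R = 69 nm = 6.9e-08 m, d = 7 nm = 7e-09 m
F = A * R / (6 * d^2)
F = 4.58e-20 * 6.9e-08 / (6 * (7e-09)^2)
F = 1.0749e-11 N = 10.749 pN

10.749


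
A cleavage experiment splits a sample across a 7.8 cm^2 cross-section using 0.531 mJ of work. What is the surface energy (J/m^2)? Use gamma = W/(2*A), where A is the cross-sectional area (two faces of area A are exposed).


Convert: A = 7.8 cm^2 = 0.00078 m^2, W = 0.531 mJ = 0.000531 J
Cleaving exposes two faces of area A, so total new surface = 2*A and gamma = W / (2*A)
gamma = 0.000531 / (2 * 0.00078)
gamma = 0.34 J/m^2

0.34


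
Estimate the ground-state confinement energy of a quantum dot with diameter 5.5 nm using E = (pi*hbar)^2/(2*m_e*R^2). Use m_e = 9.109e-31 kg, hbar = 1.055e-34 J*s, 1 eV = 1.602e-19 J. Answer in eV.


Radius R = 5.5/2 = 2.75 nm = 2.75e-09 m
E = (pi * 1.055e-34)^2 / (2 * 9.109e-31 * (2.75e-09)^2)
E(J) = 7.97331e-21
E = E(J) / 1.602e-19 = 0.0498 eV

0.0498


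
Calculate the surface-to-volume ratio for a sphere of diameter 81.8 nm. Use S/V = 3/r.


Radius r = 81.8/2 = 40.9 nm
S/V = 3 / r = 3 / 40.9
S/V = 0.0733 nm^-1

0.0733


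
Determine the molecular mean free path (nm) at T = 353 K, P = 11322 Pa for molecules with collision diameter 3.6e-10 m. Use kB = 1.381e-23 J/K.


Mean free path: lambda = kB*T / (sqrt(2) * pi * d^2 * P)
lambda = 1.381e-23 * 353 / (sqrt(2) * pi * (3.6e-10)^2 * 11322)
lambda = 7.47783e-07 m
lambda = 747.78 nm

747.78


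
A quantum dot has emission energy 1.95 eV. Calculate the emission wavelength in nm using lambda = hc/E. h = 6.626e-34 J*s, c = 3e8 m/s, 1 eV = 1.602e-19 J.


Convert energy: E = 1.95 eV = 1.95 * 1.602e-19 = 3.1239e-19 J
lambda = h*c / E = 6.626e-34 * 3e8 / 3.1239e-19
lambda = 6.3632e-07 m = 636.3 nm

636.3


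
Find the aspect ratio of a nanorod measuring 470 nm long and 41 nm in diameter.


Aspect ratio AR = length / diameter
AR = 470 / 41
AR = 11.46

11.46


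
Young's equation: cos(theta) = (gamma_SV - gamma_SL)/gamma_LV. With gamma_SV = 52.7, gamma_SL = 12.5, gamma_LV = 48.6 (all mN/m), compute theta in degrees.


cos(theta) = (gamma_SV - gamma_SL) / gamma_LV
cos(theta) = (52.7 - 12.5) / 48.6
cos(theta) = 0.82716
theta = arccos(0.82716) = 34.19 degrees

34.19


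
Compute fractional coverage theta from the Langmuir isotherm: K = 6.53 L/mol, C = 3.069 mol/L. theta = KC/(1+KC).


Langmuir isotherm: theta = K*C / (1 + K*C)
K*C = 6.53 * 3.069 = 20.04057
theta = 20.04057 / (1 + 20.04057) = 20.04057 / 21.04057
theta = 0.9525

0.9525


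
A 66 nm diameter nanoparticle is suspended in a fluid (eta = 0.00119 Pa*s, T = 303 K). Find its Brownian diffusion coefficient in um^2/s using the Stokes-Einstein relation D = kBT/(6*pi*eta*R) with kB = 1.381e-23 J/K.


Radius R = 66/2 = 33 nm = 3.3e-08 m
D = kB*T / (6*pi*eta*R)
D = 1.381e-23 * 303 / (6 * pi * 0.00119 * 3.3e-08)
D = 5.65294e-12 m^2/s = 5.653 um^2/s

5.653


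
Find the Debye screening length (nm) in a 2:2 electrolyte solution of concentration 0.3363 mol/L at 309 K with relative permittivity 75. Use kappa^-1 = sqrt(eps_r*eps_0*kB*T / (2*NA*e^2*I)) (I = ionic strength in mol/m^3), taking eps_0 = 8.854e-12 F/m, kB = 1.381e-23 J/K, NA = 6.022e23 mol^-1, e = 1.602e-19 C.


Ionic strength I = 0.3363 * 2^2 * 1000 = 1345.2 mol/m^3
kappa^-1 = sqrt(75 * 8.854e-12 * 1.381e-23 * 309 / (2 * 6.022e23 * (1.602e-19)^2 * 1345.2))
kappa^-1 = 0.261 nm

0.261
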